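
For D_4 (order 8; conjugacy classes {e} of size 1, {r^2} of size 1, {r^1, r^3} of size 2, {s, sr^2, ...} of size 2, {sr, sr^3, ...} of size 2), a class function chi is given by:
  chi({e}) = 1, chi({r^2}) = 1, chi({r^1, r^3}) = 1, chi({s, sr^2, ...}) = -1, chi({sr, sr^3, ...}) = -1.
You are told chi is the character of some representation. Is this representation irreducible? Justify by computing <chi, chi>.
Irreducible: <chi, chi> = 1.

Explanation: <chi, chi> = (1/|G|) sum_C |C| * |chi(C)|^2 = (1/8)[1*|1|^2 + 1*|1|^2 + 2*|1|^2 + 2*|-1|^2 + 2*|-1|^2]
  = (1/8)[(1) + (1) + (2) + (2) + (2)] = 8/8 = 1.
A character is irreducible iff <chi, chi> = 1, so this representation is irreducible.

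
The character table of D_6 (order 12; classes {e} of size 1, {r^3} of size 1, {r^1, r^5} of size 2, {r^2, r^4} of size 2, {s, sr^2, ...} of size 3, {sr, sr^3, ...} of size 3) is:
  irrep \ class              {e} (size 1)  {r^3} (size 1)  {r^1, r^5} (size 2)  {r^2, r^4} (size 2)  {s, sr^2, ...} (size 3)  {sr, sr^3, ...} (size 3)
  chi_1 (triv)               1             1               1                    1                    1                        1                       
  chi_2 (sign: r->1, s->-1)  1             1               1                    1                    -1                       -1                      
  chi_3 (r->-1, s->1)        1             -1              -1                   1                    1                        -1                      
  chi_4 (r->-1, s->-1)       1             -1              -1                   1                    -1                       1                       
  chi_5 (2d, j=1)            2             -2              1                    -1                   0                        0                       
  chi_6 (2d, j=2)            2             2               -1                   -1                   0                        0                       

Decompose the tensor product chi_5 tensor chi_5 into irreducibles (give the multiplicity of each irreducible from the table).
chi_5 tensor chi_5 = chi_1 + chi_2 + chi_6 (all other irreducibles have multiplicity 0).

Derivation: The character of a tensor product is the pointwise product (chi_5 * chi_5)(C) = chi_5(C) * chi_5(C):
  {e}: (2)*(2), {r^3}: (-2)*(-2), {r^1, r^5}: (1)*(1), {r^2, r^4}: (-1)*(-1), {s, sr^2, ...}: (0)*(0), {sr, sr^3, ...}: (0)*(0)
so (chi_5 * chi_5) takes values
  {e} -> 4, {r^3} -> 4, {r^1, r^5} -> 1, {r^2, r^4} -> 1, {s, sr^2, ...} -> 0, {sr, sr^3, ...} -> 0.
Now take the inner product of this character with each irreducible chi from the table, <chi_5*chi_5, chi> = (1/12) sum_C |C| (chi_5*chi_5)(C) conj(chi(C)):
  <chi_5*chi_5, chi_1> = (1/12)[1*(4)*conj(1) + 1*(4)*conj(1) + 2*(1)*conj(1) + 2*(1)*conj(1) + 3*(0)*conj(1) + 3*(0)*conj(1)]
      = (1/12)[(4) + (4) + (2) + (2) + (0) + (0)] = 12/12 = 1
  <chi_5*chi_5, chi_2> = (1/12)[1*(4)*conj(1) + 1*(4)*conj(1) + 2*(1)*conj(1) + 2*(1)*conj(1) + 3*(0)*conj(-1) + 3*(0)*conj(-1)]
      = (1/12)[(4) + (4) + (2) + (2) + (0) + (0)] = 12/12 = 1
  <chi_5*chi_5, chi_3> = (1/12)[1*(4)*conj(1) + 1*(4)*conj(-1) + 2*(1)*conj(-1) + 2*(1)*conj(1) + 3*(0)*conj(1) + 3*(0)*conj(-1)]
      = (1/12)[(4) + (-4) + (-2) + (2) + (0) + (0)] = 0/12 = 0
  <chi_5*chi_5, chi_4> = (1/12)[1*(4)*conj(1) + 1*(4)*conj(-1) + 2*(1)*conj(-1) + 2*(1)*conj(1) + 3*(0)*conj(-1) + 3*(0)*conj(1)]
      = (1/12)[(4) + (-4) + (-2) + (2) + (0) + (0)] = 0/12 = 0
  <chi_5*chi_5, chi_5> = (1/12)[1*(4)*conj(2) + 1*(4)*conj(-2) + 2*(1)*conj(1) + 2*(1)*conj(-1) + 3*(0)*conj(0) + 3*(0)*conj(0)]
      = (1/12)[(8) + (-8) + (2) + (-2) + (0) + (0)] = 0/12 = 0
  <chi_5*chi_5, chi_6> = (1/12)[1*(4)*conj(2) + 1*(4)*conj(2) + 2*(1)*conj(-1) + 2*(1)*conj(-1) + 3*(0)*conj(0) + 3*(0)*conj(0)]
      = (1/12)[(8) + (8) + (-2) + (-2) + (0) + (0)] = 12/12 = 1
Hence the multiplicities are chi_1: 1, chi_2: 1, chi_6: 1. Dimension check: dim(chi_5)*dim(chi_5) = 2*2 = 4 and sum (mult * dim) = 1*1 + 1*1 + 1*2 = 4.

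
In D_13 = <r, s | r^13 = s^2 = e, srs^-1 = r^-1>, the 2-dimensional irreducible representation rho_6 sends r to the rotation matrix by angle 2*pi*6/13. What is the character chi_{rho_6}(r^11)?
chi_{rho_6}(r^11) = 2*cos(2*pi*6*11/13) = 2*cos(132*pi/13)

Why: rho_6(r^11) is rotation by angle 2*pi*6*11/13, whose trace is 2*cos(2*pi*6*11/13) = 2*cos(132*pi/13).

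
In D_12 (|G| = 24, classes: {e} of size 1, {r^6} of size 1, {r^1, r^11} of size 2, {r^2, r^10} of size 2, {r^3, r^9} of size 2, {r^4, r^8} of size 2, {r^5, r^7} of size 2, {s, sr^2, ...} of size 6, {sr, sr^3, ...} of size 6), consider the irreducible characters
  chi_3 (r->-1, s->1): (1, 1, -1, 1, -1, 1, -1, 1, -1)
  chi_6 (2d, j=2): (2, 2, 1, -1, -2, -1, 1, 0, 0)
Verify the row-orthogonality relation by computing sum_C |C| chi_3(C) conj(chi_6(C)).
Sum = 0; so <chi_3, chi_6> = 0 (distinct irreducibles are orthogonal).

Details: Compute term by term over conjugacy classes (|C| * chi_3(C) * conj(chi_6(C))):
  1*(1)*conj(2) + 1*(1)*conj(2) + 2*(-1)*conj(1) + 2*(1)*conj(-1) + 2*(-1)*conj(-2) + 2*(1)*conj(-1) + 2*(-1)*conj(1) + 6*(1)*conj(0) + 6*(-1)*conj(0)
  = (2) + (2) + (-2) + (-2) + (4) + (-2) + (-2) + (0) + (0)
  = 0.
Dividing by |G| = 24 gives 0/24 = 0, matching the row-orthogonality relation <chi_3, chi_6> = [chi_3 = chi_6].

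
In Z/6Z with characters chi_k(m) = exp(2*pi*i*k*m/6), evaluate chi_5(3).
chi_5(3) = zeta_6^15 = -1

Proof sketch: chi_5(3) = zeta_6^(5*3) = zeta_6^15. Since zeta_6^6 = 1, this equals zeta_6^3 = exp(2*pi*i*3/6) = -1.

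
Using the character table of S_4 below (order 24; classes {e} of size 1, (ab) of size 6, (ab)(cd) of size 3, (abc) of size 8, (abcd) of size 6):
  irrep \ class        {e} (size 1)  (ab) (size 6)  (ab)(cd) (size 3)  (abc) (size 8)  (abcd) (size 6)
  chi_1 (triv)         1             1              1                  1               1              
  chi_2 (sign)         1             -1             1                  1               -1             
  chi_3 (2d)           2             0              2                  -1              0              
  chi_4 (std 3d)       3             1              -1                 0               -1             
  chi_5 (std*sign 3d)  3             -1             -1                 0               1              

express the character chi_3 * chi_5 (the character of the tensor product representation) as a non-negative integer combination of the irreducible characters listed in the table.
chi_3 tensor chi_5 = chi_4 + chi_5 (all other irreducibles have multiplicity 0).

Argument: The character of a tensor product is the pointwise product (chi_3 * chi_5)(C) = chi_3(C) * chi_5(C):
  {e}: (2)*(3), (ab): (0)*(-1), (ab)(cd): (2)*(-1), (abc): (-1)*(0), (abcd): (0)*(1)
so (chi_3 * chi_5) takes values
  {e} -> 6, (ab) -> 0, (ab)(cd) -> -2, (abc) -> 0, (abcd) -> 0.
Now take the inner product of this character with each irreducible chi from the table, <chi_3*chi_5, chi> = (1/24) sum_C |C| (chi_3*chi_5)(C) conj(chi(C)):
  <chi_3*chi_5, chi_1> = (1/24)[1*(6)*conj(1) + 6*(0)*conj(1) + 3*(-2)*conj(1) + 8*(0)*conj(1) + 6*(0)*conj(1)]
      = (1/24)[(6) + (0) + (-6) + (0) + (0)] = 0/24 = 0
  <chi_3*chi_5, chi_2> = (1/24)[1*(6)*conj(1) + 6*(0)*conj(-1) + 3*(-2)*conj(1) + 8*(0)*conj(1) + 6*(0)*conj(-1)]
      = (1/24)[(6) + (0) + (-6) + (0) + (0)] = 0/24 = 0
  <chi_3*chi_5, chi_3> = (1/24)[1*(6)*conj(2) + 6*(0)*conj(0) + 3*(-2)*conj(2) + 8*(0)*conj(-1) + 6*(0)*conj(0)]
      = (1/24)[(12) + (0) + (-12) + (0) + (0)] = 0/24 = 0
  <chi_3*chi_5, chi_4> = (1/24)[1*(6)*conj(3) + 6*(0)*conj(1) + 3*(-2)*conj(-1) + 8*(0)*conj(0) + 6*(0)*conj(-1)]
      = (1/24)[(18) + (0) + (6) + (0) + (0)] = 24/24 = 1
  <chi_3*chi_5, chi_5> = (1/24)[1*(6)*conj(3) + 6*(0)*conj(-1) + 3*(-2)*conj(-1) + 8*(0)*conj(0) + 6*(0)*conj(1)]
      = (1/24)[(18) + (0) + (6) + (0) + (0)] = 24/24 = 1
Hence the multiplicities are chi_4: 1, chi_5: 1. Dimension check: dim(chi_3)*dim(chi_5) = 2*3 = 6 and sum (mult * dim) = 1*3 + 1*3 = 6.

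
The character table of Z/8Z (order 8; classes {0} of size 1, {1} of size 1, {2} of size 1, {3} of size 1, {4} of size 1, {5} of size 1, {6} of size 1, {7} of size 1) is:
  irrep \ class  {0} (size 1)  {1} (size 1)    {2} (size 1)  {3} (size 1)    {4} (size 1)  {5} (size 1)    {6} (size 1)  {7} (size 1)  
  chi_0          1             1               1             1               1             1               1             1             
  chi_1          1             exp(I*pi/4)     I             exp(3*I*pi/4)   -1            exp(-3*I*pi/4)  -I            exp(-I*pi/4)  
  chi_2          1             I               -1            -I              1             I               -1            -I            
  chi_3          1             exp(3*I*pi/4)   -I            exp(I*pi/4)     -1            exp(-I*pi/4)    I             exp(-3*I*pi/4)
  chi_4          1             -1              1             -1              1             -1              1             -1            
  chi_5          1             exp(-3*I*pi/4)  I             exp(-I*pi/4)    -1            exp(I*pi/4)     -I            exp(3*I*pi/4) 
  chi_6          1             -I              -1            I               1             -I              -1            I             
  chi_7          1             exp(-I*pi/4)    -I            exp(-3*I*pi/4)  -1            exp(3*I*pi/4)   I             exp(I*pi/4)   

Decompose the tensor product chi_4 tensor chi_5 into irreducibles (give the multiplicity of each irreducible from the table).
chi_4 tensor chi_5 = chi_1 (all other irreducibles have multiplicity 0).

Justification: The character of a tensor product is the pointwise product (chi_4 * chi_5)(C) = chi_4(C) * chi_5(C):
  {0}: (1)*(1), {1}: (-1)*(exp(-3*I*pi/4)), {2}: (1)*(I), {3}: (-1)*(exp(-I*pi/4)), {4}: (1)*(-1), {5}: (-1)*(exp(I*pi/4)), {6}: (1)*(-I), {7}: (-1)*(exp(3*I*pi/4))
so (chi_4 * chi_5) takes values
  {0} -> 1, {1} -> -exp(-3*I*pi/4), {2} -> I, {3} -> -exp(-I*pi/4), {4} -> -1, {5} -> -exp(I*pi/4), {6} -> -I, {7} -> -exp(3*I*pi/4).
Now take the inner product of this character with each irreducible chi from the table, <chi_4*chi_5, chi> = (1/8) sum_C |C| (chi_4*chi_5)(C) conj(chi(C)):
  <chi_4*chi_5, chi_0> = (1/8)[1*(1)*conj(1) + 1*(-exp(-3*I*pi/4))*conj(1) + 1*(I)*conj(1) + 1*(-exp(-I*pi/4))*conj(1) + 1*(-1)*conj(1) + 1*(-exp(I*pi/4))*conj(1) + 1*(-I)*conj(1) + 1*(-exp(3*I*pi/4))*conj(1)]
      = (1/8)[(1) + (-exp(-3*I*pi/4)) + (I) + (-exp(-I*pi/4)) + (-1) + (-exp(I*pi/4)) + (-I) + (-exp(3*I*pi/4))] = 0/8 = 0
  <chi_4*chi_5, chi_1> = (1/8)[1*(1)*conj(1) + 1*(-exp(-3*I*pi/4))*conj(exp(I*pi/4)) + 1*(I)*conj(I) + 1*(-exp(-I*pi/4))*conj(exp(3*I*pi/4)) + 1*(-1)*conj(-1) + 1*(-exp(I*pi/4))*conj(exp(-3*I*pi/4)) + 1*(-I)*conj(-I) + 1*(-exp(3*I*pi/4))*conj(exp(-I*pi/4))]
      = (1/8)[(1) + (1) + (1) + (1) + (1) + (1) + (1) + (1)] = 8/8 = 1
  <chi_4*chi_5, chi_2> = (1/8)[1*(1)*conj(1) + 1*(-exp(-3*I*pi/4))*conj(I) + 1*(I)*conj(-1) + 1*(-exp(-I*pi/4))*conj(-I) + 1*(-1)*conj(1) + 1*(-exp(I*pi/4))*conj(I) + 1*(-I)*conj(-1) + 1*(-exp(3*I*pi/4))*conj(-I)]
      = (1/8)[(1) + (exp(-I*pi/4)) + (-I) + (-exp(I*pi/4)) + (-1) + (exp(3*I*pi/4)) + (I) + (-exp(-3*I*pi/4))] = 0/8 = 0
  <chi_4*chi_5, chi_3> = (1/8)[1*(1)*conj(1) + 1*(-exp(-3*I*pi/4))*conj(exp(3*I*pi/4)) + 1*(I)*conj(-I) + 1*(-exp(-I*pi/4))*conj(exp(I*pi/4)) + 1*(-1)*conj(-1) + 1*(-exp(I*pi/4))*conj(exp(-I*pi/4)) + 1*(-I)*conj(I) + 1*(-exp(3*I*pi/4))*conj(exp(-3*I*pi/4))]
      = (1/8)[(1) + (-I) + (-1) + (I) + (1) + (-I) + (-1) + (I)] = 0/8 = 0
  <chi_4*chi_5, chi_4> = (1/8)[1*(1)*conj(1) + 1*(-exp(-3*I*pi/4))*conj(-1) + 1*(I)*conj(1) + 1*(-exp(-I*pi/4))*conj(-1) + 1*(-1)*conj(1) + 1*(-exp(I*pi/4))*conj(-1) + 1*(-I)*conj(1) + 1*(-exp(3*I*pi/4))*conj(-1)]
      = (1/8)[(1) + (exp(-3*I*pi/4)) + (I) + (exp(-I*pi/4)) + (-1) + (exp(I*pi/4)) + (-I) + (exp(3*I*pi/4))] = 0/8 = 0
  <chi_4*chi_5, chi_5> = (1/8)[1*(1)*conj(1) + 1*(-exp(-3*I*pi/4))*conj(exp(-3*I*pi/4)) + 1*(I)*conj(I) + 1*(-exp(-I*pi/4))*conj(exp(-I*pi/4)) + 1*(-1)*conj(-1) + 1*(-exp(I*pi/4))*conj(exp(I*pi/4)) + 1*(-I)*conj(-I) + 1*(-exp(3*I*pi/4))*conj(exp(3*I*pi/4))]
      = (1/8)[(1) + (-1) + (1) + (-1) + (1) + (-1) + (1) + (-1)] = 0/8 = 0
  <chi_4*chi_5, chi_6> = (1/8)[1*(1)*conj(1) + 1*(-exp(-3*I*pi/4))*conj(-I) + 1*(I)*conj(-1) + 1*(-exp(-I*pi/4))*conj(I) + 1*(-1)*conj(1) + 1*(-exp(I*pi/4))*conj(-I) + 1*(-I)*conj(-1) + 1*(-exp(3*I*pi/4))*conj(I)]
      = (1/8)[(1) + (-exp(-I*pi/4)) + (-I) + (exp(I*pi/4)) + (-1) + (-exp(3*I*pi/4)) + (I) + (exp(-3*I*pi/4))] = 0/8 = 0
  <chi_4*chi_5, chi_7> = (1/8)[1*(1)*conj(1) + 1*(-exp(-3*I*pi/4))*conj(exp(-I*pi/4)) + 1*(I)*conj(-I) + 1*(-exp(-I*pi/4))*conj(exp(-3*I*pi/4)) + 1*(-1)*conj(-1) + 1*(-exp(I*pi/4))*conj(exp(3*I*pi/4)) + 1*(-I)*conj(I) + 1*(-exp(3*I*pi/4))*conj(exp(I*pi/4))]
      = (1/8)[(1) + (I) + (-1) + (-I) + (1) + (I) + (-1) + (-I)] = 0/8 = 0
(Exp terms are combined using exp(i*s)*conj(exp(i*t)) = exp(i*(s-t)), and sums of them are collapsed using the identity that for every m > 1 the m distinct m-th roots of unity sum to 0, e.g. 1 + exp(2*I*pi/3) + exp(-2*I*pi/3) = 0.)
Hence the multiplicities are chi_1: 1. Dimension check: dim(chi_4)*dim(chi_5) = 1*1 = 1 and sum (mult * dim) = 1*1 = 1.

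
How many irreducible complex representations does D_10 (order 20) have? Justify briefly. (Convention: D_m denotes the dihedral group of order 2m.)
8

Why: The number of irreducible complex representations of a finite group equals its number of conjugacy classes. D_10 has 8 conjugacy classes (n/2 + 3 for n even), so D_10 (order 20) has exactly 8 irreducible complex representations.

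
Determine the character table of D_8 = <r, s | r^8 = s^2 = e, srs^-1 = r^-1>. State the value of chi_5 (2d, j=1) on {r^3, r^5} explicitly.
Conjugacy classes: {e} of size 1, {r^4} of size 1, {r^1, r^7} of size 2, {r^2, r^6} of size 2, {r^3, r^5} of size 2, {s, sr^2, ...} of size 4, {sr, sr^3, ...} of size 4.
Character table:
  irrep \ class              {e} (size 1)  {r^4} (size 1)  {r^1, r^7} (size 2)  {r^2, r^6} (size 2)  {r^3, r^5} (size 2)  {s, sr^2, ...} (size 4)  {sr, sr^3, ...} (size 4)
  chi_1 (triv)               1             1               1                    1                    1                    1                        1                       
  chi_2 (sign: r->1, s->-1)  1             1               1                    1                    1                    -1                       -1                      
  chi_3 (r->-1, s->1)        1             1               -1                   1                    -1                   1                        -1                      
  chi_4 (r->-1, s->-1)       1             1               -1                   1                    -1                   -1                       1                       
  chi_5 (2d, j=1)            2             -2              sqrt(2)              0                    -sqrt(2)             0                        0                       
  chi_6 (2d, j=2)            2             2               0                    -2                   0                    0                        0                       
  chi_7 (2d, j=3)            2             -2              -sqrt(2)             0                    sqrt(2)              0                        0                       

Spot check: chi_5 (2d, j=1) on {r^3, r^5} = -sqrt(2).

D_8 has order 2*8 = 16 with 7 conjugacy classes, hence 7 irreducibles. Sum of squared dims 1 + 1 + 1 + 1 + 4 + 4 + 4 = 16 = |G|. Linear characters come from the abelianisation; the 2-dimensional irreps have character r^k -> 2*cos(2*pi*j*k/8), reflections -> 0.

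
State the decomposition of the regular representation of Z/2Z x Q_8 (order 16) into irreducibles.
Each irreducible V_i of dimension d_i appears with multiplicity d_i, i.e. rho_reg = (direct sum over all irreducibles V_i) d_i V_i. The irreducible dimensions for Z/2Z x Q_8 are 1, 1, 1, 1, 1, 1, 1, 1, 2, 2: 8 irreducibles of dimension 1, each with multiplicity 1; 2 irreducibles of dimension 2, each with multiplicity 2. Total dimension 8*1*1 + 2*2*2 = 16 = |G|.

Explanation: General theorem: in the regular representation of a finite group G, each irreducible appears with multiplicity equal to its dimension. Check: dim(rho_reg) = sum d_i^2 = 1 + 1 + 1 + 1 + 1 + 1 + 1 + 1 + 4 + 4 = 16 = |G|.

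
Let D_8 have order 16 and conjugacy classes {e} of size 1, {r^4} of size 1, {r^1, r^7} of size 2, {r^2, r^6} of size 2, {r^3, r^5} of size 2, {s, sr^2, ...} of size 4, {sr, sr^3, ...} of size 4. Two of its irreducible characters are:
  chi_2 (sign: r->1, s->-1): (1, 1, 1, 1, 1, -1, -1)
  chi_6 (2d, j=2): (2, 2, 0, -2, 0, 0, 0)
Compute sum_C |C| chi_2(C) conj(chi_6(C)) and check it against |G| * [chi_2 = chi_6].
Sum = 0; so <chi_2, chi_6> = 0 (distinct irreducibles are orthogonal).

Reasoning: Compute term by term over conjugacy classes (|C| * chi_2(C) * conj(chi_6(C))):
  1*(1)*conj(2) + 1*(1)*conj(2) + 2*(1)*conj(0) + 2*(1)*conj(-2) + 2*(1)*conj(0) + 4*(-1)*conj(0) + 4*(-1)*conj(0)
  = (2) + (2) + (0) + (-4) + (0) + (0) + (0)
  = 0.
Dividing by |G| = 16 gives 0/16 = 0, matching the row-orthogonality relation <chi_2, chi_6> = [chi_2 = chi_6].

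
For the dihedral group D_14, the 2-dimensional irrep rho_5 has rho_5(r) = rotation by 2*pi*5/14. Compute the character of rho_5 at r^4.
chi_{rho_5}(r^4) = 2*cos(2*pi*5*4/14) = -2*cos(pi/7)

Details: rho_5(r^4) is rotation by angle 2*pi*5*4/14, whose trace is 2*cos(2*pi*5*4/14) = -2*cos(pi/7).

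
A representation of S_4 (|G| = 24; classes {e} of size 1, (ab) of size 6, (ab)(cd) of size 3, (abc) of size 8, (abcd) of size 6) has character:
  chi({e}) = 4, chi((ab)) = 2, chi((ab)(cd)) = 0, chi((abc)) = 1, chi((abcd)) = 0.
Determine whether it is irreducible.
Not irreducible (reducible): <chi, chi> = 2 > 1.

Reasoning: <chi, chi> = (1/|G|) sum_C |C| * |chi(C)|^2 = (1/24)[1*|4|^2 + 6*|2|^2 + 3*|0|^2 + 8*|1|^2 + 6*|0|^2]
  = (1/24)[(16) + (24) + (0) + (8) + (0)] = 48/24 = 2.
A character is irreducible iff <chi, chi> = 1, so this representation is reducible.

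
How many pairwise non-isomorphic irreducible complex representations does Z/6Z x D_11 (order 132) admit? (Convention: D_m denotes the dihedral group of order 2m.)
42

Explanation: The number of irreducible complex representations of a finite group equals its number of conjugacy classes. For a direct product, #classes(G x H) = #classes(G) * #classes(H). Z/6Z has 6 classes (abelian), D_11 has 7 classes, so 6 * 7 = 42, so Z/6Z x D_11 (order 132) has exactly 42 irreducible complex representations.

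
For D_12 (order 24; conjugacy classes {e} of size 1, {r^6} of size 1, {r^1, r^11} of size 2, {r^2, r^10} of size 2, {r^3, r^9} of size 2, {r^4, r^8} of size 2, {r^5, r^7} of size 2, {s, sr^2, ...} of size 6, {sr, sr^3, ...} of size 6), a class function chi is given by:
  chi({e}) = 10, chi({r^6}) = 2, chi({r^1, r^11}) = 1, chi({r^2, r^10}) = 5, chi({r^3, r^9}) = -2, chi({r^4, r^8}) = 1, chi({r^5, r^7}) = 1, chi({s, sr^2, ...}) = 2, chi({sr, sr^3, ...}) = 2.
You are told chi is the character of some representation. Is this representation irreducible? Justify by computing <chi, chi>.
Not irreducible (reducible): <chi, chi> = 9 > 1.

Derivation: <chi, chi> = (1/|G|) sum_C |C| * |chi(C)|^2 = (1/24)[1*|10|^2 + 1*|2|^2 + 2*|1|^2 + 2*|5|^2 + 2*|-2|^2 + 2*|1|^2 + 2*|1|^2 + 6*|2|^2 + 6*|2|^2]
  = (1/24)[(100) + (4) + (2) + (50) + (8) + (2) + (2) + (24) + (24)] = 216/24 = 9.
A character is irreducible iff <chi, chi> = 1, so this representation is reducible.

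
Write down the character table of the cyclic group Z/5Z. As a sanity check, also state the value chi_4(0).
Character table of Z/5Z (irreps indexed chi_0,...,chi_4 with chi_k(m) = zeta_5^(k*m), zeta_5 = exp(2*pi*i/5)):
  irrep \ class  {0} (size 1)  {1} (size 1)    {2} (size 1)    {3} (size 1)    {4} (size 1)  
  chi_0          1             1               1               1               1             
  chi_1          1             exp(2*I*pi/5)   exp(4*I*pi/5)   exp(-4*I*pi/5)  exp(-2*I*pi/5)
  chi_2          1             exp(4*I*pi/5)   exp(-2*I*pi/5)  exp(2*I*pi/5)   exp(-4*I*pi/5)
  chi_3          1             exp(-4*I*pi/5)  exp(2*I*pi/5)   exp(-2*I*pi/5)  exp(4*I*pi/5) 
  chi_4          1             exp(-2*I*pi/5)  exp(-4*I*pi/5)  exp(4*I*pi/5)   exp(2*I*pi/5) 

Spot check: chi_4(0) = zeta_5^(4*0) = zeta_5^0 = 1.

Working: Z/5Z is abelian, so all 5 irreducible complex representations are 1-dimensional. They are given by chi_k(m) = zeta_5^(k*m) for k = 0,...,4. Row orthogonality: sum_m chi_k(m) conj(chi_l(m)) = 5 * [k = l].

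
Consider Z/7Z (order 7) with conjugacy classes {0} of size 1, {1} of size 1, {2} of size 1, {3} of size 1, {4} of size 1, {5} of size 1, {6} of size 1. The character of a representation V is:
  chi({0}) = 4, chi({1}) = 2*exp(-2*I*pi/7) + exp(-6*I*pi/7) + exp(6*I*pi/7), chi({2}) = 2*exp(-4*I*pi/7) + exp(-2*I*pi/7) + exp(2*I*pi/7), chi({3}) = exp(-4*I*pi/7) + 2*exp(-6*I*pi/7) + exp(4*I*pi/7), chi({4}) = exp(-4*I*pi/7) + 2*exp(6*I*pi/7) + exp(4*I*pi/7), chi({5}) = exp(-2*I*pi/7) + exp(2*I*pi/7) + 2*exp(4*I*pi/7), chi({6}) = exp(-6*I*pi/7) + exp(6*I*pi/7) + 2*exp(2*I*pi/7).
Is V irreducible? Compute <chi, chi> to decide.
Not irreducible (reducible): <chi, chi> = 6 > 1.

Justification: <chi, chi> = (1/|G|) sum_C |C| * |chi(C)|^2 = (1/7)[1*|4|^2 + 1*|2*exp(-2*I*pi/7) + exp(-6*I*pi/7) + exp(6*I*pi/7)|^2 + 1*|2*exp(-4*I*pi/7) + exp(-2*I*pi/7) + exp(2*I*pi/7)|^2 + 1*|exp(-4*I*pi/7) + 2*exp(-6*I*pi/7) + exp(4*I*pi/7)|^2 + 1*|exp(-4*I*pi/7) + 2*exp(6*I*pi/7) + exp(4*I*pi/7)|^2 + 1*|exp(-2*I*pi/7) + exp(2*I*pi/7) + 2*exp(4*I*pi/7)|^2 + 1*|exp(-6*I*pi/7) + exp(6*I*pi/7) + 2*exp(2*I*pi/7)|^2]
  = (1/7)[(16) + (6 + 2*exp(-4*I*pi/7) + 2*exp(-6*I*pi/7) + exp(-2*I*pi/7) + exp(2*I*pi/7) + 2*exp(6*I*pi/7) + 2*exp(4*I*pi/7)) + (6 + 2*exp(-2*I*pi/7) + exp(-4*I*pi/7) + 2*exp(-6*I*pi/7) + 2*exp(6*I*pi/7) + exp(4*I*pi/7) + 2*exp(2*I*pi/7)) + (6 + 2*exp(-4*I*pi/7) + 2*exp(-2*I*pi/7) + exp(-6*I*pi/7) + exp(6*I*pi/7) + 2*exp(2*I*pi/7) + 2*exp(4*I*pi/7)) + (6 + 2*exp(-4*I*pi/7) + 2*exp(-2*I*pi/7) + exp(-6*I*pi/7) + exp(6*I*pi/7) + 2*exp(2*I*pi/7) + 2*exp(4*I*pi/7)) + (6 + 2*exp(-2*I*pi/7) + exp(-4*I*pi/7) + 2*exp(-6*I*pi/7) + 2*exp(6*I*pi/7) + exp(4*I*pi/7) + 2*exp(2*I*pi/7)) + (6 + 2*exp(-4*I*pi/7) + 2*exp(-6*I*pi/7) + exp(-2*I*pi/7) + exp(2*I*pi/7) + 2*exp(6*I*pi/7) + 2*exp(4*I*pi/7))] = 42/7 = 6.
(Exp terms are combined using exp(i*s)*conj(exp(i*t)) = exp(i*(s-t)), and sums of them are collapsed using the identity that for every m > 1 the m distinct m-th roots of unity sum to 0, e.g. 1 + exp(2*I*pi/3) + exp(-2*I*pi/3) = 0.)
A character is irreducible iff <chi, chi> = 1, so this representation is reducible.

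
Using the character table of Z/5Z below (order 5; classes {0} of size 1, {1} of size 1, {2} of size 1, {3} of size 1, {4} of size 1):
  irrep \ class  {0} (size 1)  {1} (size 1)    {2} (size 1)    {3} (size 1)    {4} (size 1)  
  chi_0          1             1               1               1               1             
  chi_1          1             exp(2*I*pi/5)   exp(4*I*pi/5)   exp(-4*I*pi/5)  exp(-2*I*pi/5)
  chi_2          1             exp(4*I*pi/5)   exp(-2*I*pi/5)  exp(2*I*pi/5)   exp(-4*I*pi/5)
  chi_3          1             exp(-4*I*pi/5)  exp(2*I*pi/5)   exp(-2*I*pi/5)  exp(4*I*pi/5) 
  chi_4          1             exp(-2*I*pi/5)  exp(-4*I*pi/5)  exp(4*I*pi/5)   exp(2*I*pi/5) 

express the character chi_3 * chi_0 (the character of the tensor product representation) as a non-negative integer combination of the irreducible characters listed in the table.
chi_3 tensor chi_0 = chi_3 (all other irreducibles have multiplicity 0).

Details: The character of a tensor product is the pointwise product (chi_3 * chi_0)(C) = chi_3(C) * chi_0(C):
  {0}: (1)*(1), {1}: (exp(-4*I*pi/5))*(1), {2}: (exp(2*I*pi/5))*(1), {3}: (exp(-2*I*pi/5))*(1), {4}: (exp(4*I*pi/5))*(1)
so (chi_3 * chi_0) takes values
  {0} -> 1, {1} -> exp(-4*I*pi/5), {2} -> exp(2*I*pi/5), {3} -> exp(-2*I*pi/5), {4} -> exp(4*I*pi/5).
Now take the inner product of this character with each irreducible chi from the table, <chi_3*chi_0, chi> = (1/5) sum_C |C| (chi_3*chi_0)(C) conj(chi(C)):
  <chi_3*chi_0, chi_0> = (1/5)[1*(1)*conj(1) + 1*(exp(-4*I*pi/5))*conj(1) + 1*(exp(2*I*pi/5))*conj(1) + 1*(exp(-2*I*pi/5))*conj(1) + 1*(exp(4*I*pi/5))*conj(1)]
      = (1/5)[(1) + (exp(-4*I*pi/5)) + (exp(2*I*pi/5)) + (exp(-2*I*pi/5)) + (exp(4*I*pi/5))] = 0/5 = 0
  <chi_3*chi_0, chi_1> = (1/5)[1*(1)*conj(1) + 1*(exp(-4*I*pi/5))*conj(exp(2*I*pi/5)) + 1*(exp(2*I*pi/5))*conj(exp(4*I*pi/5)) + 1*(exp(-2*I*pi/5))*conj(exp(-4*I*pi/5)) + 1*(exp(4*I*pi/5))*conj(exp(-2*I*pi/5))]
      = (1/5)[(1) + (exp(4*I*pi/5)) + (exp(-2*I*pi/5)) + (exp(2*I*pi/5)) + (exp(-4*I*pi/5))] = 0/5 = 0
  <chi_3*chi_0, chi_2> = (1/5)[1*(1)*conj(1) + 1*(exp(-4*I*pi/5))*conj(exp(4*I*pi/5)) + 1*(exp(2*I*pi/5))*conj(exp(-2*I*pi/5)) + 1*(exp(-2*I*pi/5))*conj(exp(2*I*pi/5)) + 1*(exp(4*I*pi/5))*conj(exp(-4*I*pi/5))]
      = (1/5)[(1) + (exp(2*I*pi/5)) + (exp(4*I*pi/5)) + (exp(-4*I*pi/5)) + (exp(-2*I*pi/5))] = 0/5 = 0
  <chi_3*chi_0, chi_3> = (1/5)[1*(1)*conj(1) + 1*(exp(-4*I*pi/5))*conj(exp(-4*I*pi/5)) + 1*(exp(2*I*pi/5))*conj(exp(2*I*pi/5)) + 1*(exp(-2*I*pi/5))*conj(exp(-2*I*pi/5)) + 1*(exp(4*I*pi/5))*conj(exp(4*I*pi/5))]
      = (1/5)[(1) + (1) + (1) + (1) + (1)] = 5/5 = 1
  <chi_3*chi_0, chi_4> = (1/5)[1*(1)*conj(1) + 1*(exp(-4*I*pi/5))*conj(exp(-2*I*pi/5)) + 1*(exp(2*I*pi/5))*conj(exp(-4*I*pi/5)) + 1*(exp(-2*I*pi/5))*conj(exp(4*I*pi/5)) + 1*(exp(4*I*pi/5))*conj(exp(2*I*pi/5))]
      = (1/5)[(1) + (exp(-2*I*pi/5)) + (exp(-4*I*pi/5)) + (exp(4*I*pi/5)) + (exp(2*I*pi/5))] = 0/5 = 0
(Exp terms are combined using exp(i*s)*conj(exp(i*t)) = exp(i*(s-t)), and sums of them are collapsed using the identity that for every m > 1 the m distinct m-th roots of unity sum to 0, e.g. 1 + exp(2*I*pi/3) + exp(-2*I*pi/3) = 0.)
Hence the multiplicities are chi_3: 1. Dimension check: dim(chi_3)*dim(chi_0) = 1*1 = 1 and sum (mult * dim) = 1*1 = 1.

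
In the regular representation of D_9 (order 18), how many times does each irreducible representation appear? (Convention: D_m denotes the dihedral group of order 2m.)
Each irreducible V_i of dimension d_i appears with multiplicity d_i, i.e. rho_reg = (direct sum over all irreducibles V_i) d_i V_i. The irreducible dimensions for D_9 are 1, 1, 2, 2, 2, 2: 2 irreducibles of dimension 1, each with multiplicity 1; 4 irreducibles of dimension 2, each with multiplicity 2. Total dimension 2*1*1 + 4*2*2 = 18 = |G|.

Proof sketch: General theorem: in the regular representation of a finite group G, each irreducible appears with multiplicity equal to its dimension. Check: dim(rho_reg) = sum d_i^2 = 1 + 1 + 4 + 4 + 4 + 4 = 18 = |G|.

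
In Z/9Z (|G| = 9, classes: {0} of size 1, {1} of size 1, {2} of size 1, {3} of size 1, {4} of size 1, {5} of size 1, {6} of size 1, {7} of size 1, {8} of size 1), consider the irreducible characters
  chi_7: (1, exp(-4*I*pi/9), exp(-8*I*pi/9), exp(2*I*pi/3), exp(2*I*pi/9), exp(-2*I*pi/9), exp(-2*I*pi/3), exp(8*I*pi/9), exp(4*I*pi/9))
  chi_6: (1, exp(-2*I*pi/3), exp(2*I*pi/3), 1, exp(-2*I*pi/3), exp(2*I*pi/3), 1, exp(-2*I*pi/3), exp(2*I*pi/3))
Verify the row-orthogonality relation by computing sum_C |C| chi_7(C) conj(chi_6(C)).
Sum = 0; so <chi_7, chi_6> = 0 (distinct irreducibles are orthogonal).

Solution. Compute term by term over conjugacy classes (|C| * chi_7(C) * conj(chi_6(C))):
  1*(1)*conj(1) + 1*(exp(-4*I*pi/9))*conj(exp(-2*I*pi/3)) + 1*(exp(-8*I*pi/9))*conj(exp(2*I*pi/3)) + 1*(exp(2*I*pi/3))*conj(1) + 1*(exp(2*I*pi/9))*conj(exp(-2*I*pi/3)) + 1*(exp(-2*I*pi/9))*conj(exp(2*I*pi/3)) + 1*(exp(-2*I*pi/3))*conj(1) + 1*(exp(8*I*pi/9))*conj(exp(-2*I*pi/3)) + 1*(exp(4*I*pi/9))*conj(exp(2*I*pi/3))
  = (1) + (exp(2*I*pi/9)) + (exp(4*I*pi/9)) + (exp(2*I*pi/3)) + (exp(8*I*pi/9)) + (exp(-8*I*pi/9)) + (exp(-2*I*pi/3)) + (exp(-4*I*pi/9)) + (exp(-2*I*pi/9))
  = 0.
(Exp terms are combined using exp(i*s)*conj(exp(i*t)) = exp(i*(s-t)), and sums of them are collapsed using the identity that for every m > 1 the m distinct m-th roots of unity sum to 0, e.g. 1 + exp(2*I*pi/3) + exp(-2*I*pi/3) = 0.)
Dividing by |G| = 9 gives 0/9 = 0, matching the row-orthogonality relation <chi_7, chi_6> = [chi_7 = chi_6].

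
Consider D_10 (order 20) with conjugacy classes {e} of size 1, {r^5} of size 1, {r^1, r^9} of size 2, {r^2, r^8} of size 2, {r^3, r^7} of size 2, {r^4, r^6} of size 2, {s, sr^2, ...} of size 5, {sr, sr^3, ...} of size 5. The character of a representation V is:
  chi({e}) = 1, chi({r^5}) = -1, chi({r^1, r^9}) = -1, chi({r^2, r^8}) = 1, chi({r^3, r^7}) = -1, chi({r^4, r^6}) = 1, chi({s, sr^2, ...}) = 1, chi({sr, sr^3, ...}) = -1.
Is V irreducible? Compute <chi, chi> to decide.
Irreducible: <chi, chi> = 1.

Justification: <chi, chi> = (1/|G|) sum_C |C| * |chi(C)|^2 = (1/20)[1*|1|^2 + 1*|-1|^2 + 2*|-1|^2 + 2*|1|^2 + 2*|-1|^2 + 2*|1|^2 + 5*|1|^2 + 5*|-1|^2]
  = (1/20)[(1) + (1) + (2) + (2) + (2) + (2) + (5) + (5)] = 20/20 = 1.
A character is irreducible iff <chi, chi> = 1, so this representation is irreducible.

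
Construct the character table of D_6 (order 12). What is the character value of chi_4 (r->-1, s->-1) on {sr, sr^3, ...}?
Conjugacy classes: {e} of size 1, {r^3} of size 1, {r^1, r^5} of size 2, {r^2, r^4} of size 2, {s, sr^2, ...} of size 3, {sr, sr^3, ...} of size 3.
Character table:
  irrep \ class              {e} (size 1)  {r^3} (size 1)  {r^1, r^5} (size 2)  {r^2, r^4} (size 2)  {s, sr^2, ...} (size 3)  {sr, sr^3, ...} (size 3)
  chi_1 (triv)               1             1               1                    1                    1                        1                       
  chi_2 (sign: r->1, s->-1)  1             1               1                    1                    -1                       -1                      
  chi_3 (r->-1, s->1)        1             -1              -1                   1                    1                        -1                      
  chi_4 (r->-1, s->-1)       1             -1              -1                   1                    -1                       1                       
  chi_5 (2d, j=1)            2             -2              1                    -1                   0                        0                       
  chi_6 (2d, j=2)            2             2               -1                   -1                   0                        0                       

Spot check: chi_4 (r->-1, s->-1) on {sr, sr^3, ...} = 1.

Details: D_6 has order 2*6 = 12 with 6 conjugacy classes, hence 6 irreducibles. Sum of squared dims 1 + 1 + 1 + 1 + 4 + 4 = 12 = |G|. Linear characters come from the abelianisation; the 2-dimensional irreps have character r^k -> 2*cos(2*pi*j*k/6), reflections -> 0.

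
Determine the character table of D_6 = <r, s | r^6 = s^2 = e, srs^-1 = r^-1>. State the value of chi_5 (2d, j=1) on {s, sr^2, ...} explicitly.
Conjugacy classes: {e} of size 1, {r^3} of size 1, {r^1, r^5} of size 2, {r^2, r^4} of size 2, {s, sr^2, ...} of size 3, {sr, sr^3, ...} of size 3.
Character table:
  irrep \ class              {e} (size 1)  {r^3} (size 1)  {r^1, r^5} (size 2)  {r^2, r^4} (size 2)  {s, sr^2, ...} (size 3)  {sr, sr^3, ...} (size 3)
  chi_1 (triv)               1             1               1                    1                    1                        1                       
  chi_2 (sign: r->1, s->-1)  1             1               1                    1                    -1                       -1                      
  chi_3 (r->-1, s->1)        1             -1              -1                   1                    1                        -1                      
  chi_4 (r->-1, s->-1)       1             -1              -1                   1                    -1                       1                       
  chi_5 (2d, j=1)            2             -2              1                    -1                   0                        0                       
  chi_6 (2d, j=2)            2             2               -1                   -1                   0                        0                       

Spot check: chi_5 (2d, j=1) on {s, sr^2, ...} = 0.

Reasoning: D_6 has order 2*6 = 12 with 6 conjugacy classes, hence 6 irreducibles. Sum of squared dims 1 + 1 + 1 + 1 + 4 + 4 = 12 = |G|. Linear characters come from the abelianisation; the 2-dimensional irreps have character r^k -> 2*cos(2*pi*j*k/6), reflections -> 0.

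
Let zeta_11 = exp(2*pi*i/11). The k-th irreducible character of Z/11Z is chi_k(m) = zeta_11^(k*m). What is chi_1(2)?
chi_1(2) = zeta_11^2 = exp(4*I*pi/11)

Proof sketch: chi_1(2) = zeta_11^(1*2) = zeta_11^2. Since zeta_11^11 = 1, this equals zeta_11^2 = exp(2*pi*i*2/11) = exp(4*I*pi/11).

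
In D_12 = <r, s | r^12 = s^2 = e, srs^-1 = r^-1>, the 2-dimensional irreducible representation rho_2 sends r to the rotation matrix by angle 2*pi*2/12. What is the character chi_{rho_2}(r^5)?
chi_{rho_2}(r^5) = 2*cos(2*pi*2*5/12) = 1

Working: rho_2(r^5) is rotation by angle 2*pi*2*5/12, whose trace is 2*cos(2*pi*2*5/12) = 1.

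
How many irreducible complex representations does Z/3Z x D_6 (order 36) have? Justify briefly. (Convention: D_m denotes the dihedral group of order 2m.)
18

Solution. The number of irreducible complex representations of a finite group equals its number of conjugacy classes. For a direct product, #classes(G x H) = #classes(G) * #classes(H). Z/3Z has 3 classes (abelian), D_6 has 6 classes, so 3 * 6 = 18, so Z/3Z x D_6 (order 36) has exactly 18 irreducible complex representations.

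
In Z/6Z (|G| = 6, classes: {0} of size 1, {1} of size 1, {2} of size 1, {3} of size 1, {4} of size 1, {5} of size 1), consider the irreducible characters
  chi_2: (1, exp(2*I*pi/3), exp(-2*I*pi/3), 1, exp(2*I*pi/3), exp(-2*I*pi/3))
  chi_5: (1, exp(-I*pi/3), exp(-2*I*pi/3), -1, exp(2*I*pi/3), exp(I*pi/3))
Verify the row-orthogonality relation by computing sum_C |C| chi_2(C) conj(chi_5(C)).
Sum = 0; so <chi_2, chi_5> = 0 (distinct irreducibles are orthogonal).

Working: Compute term by term over conjugacy classes (|C| * chi_2(C) * conj(chi_5(C))):
  1*(1)*conj(1) + 1*(exp(2*I*pi/3))*conj(exp(-I*pi/3)) + 1*(exp(-2*I*pi/3))*conj(exp(-2*I*pi/3)) + 1*(1)*conj(-1) + 1*(exp(2*I*pi/3))*conj(exp(2*I*pi/3)) + 1*(exp(-2*I*pi/3))*conj(exp(I*pi/3))
  = (1) + (-1) + (1) + (-1) + (1) + (-1)
  = 0.
(Exp terms are combined using exp(i*s)*conj(exp(i*t)) = exp(i*(s-t)), and sums of them are collapsed using the identity that for every m > 1 the m distinct m-th roots of unity sum to 0, e.g. 1 + exp(2*I*pi/3) + exp(-2*I*pi/3) = 0.)
Dividing by |G| = 6 gives 0/6 = 0, matching the row-orthogonality relation <chi_2, chi_5> = [chi_2 = chi_5].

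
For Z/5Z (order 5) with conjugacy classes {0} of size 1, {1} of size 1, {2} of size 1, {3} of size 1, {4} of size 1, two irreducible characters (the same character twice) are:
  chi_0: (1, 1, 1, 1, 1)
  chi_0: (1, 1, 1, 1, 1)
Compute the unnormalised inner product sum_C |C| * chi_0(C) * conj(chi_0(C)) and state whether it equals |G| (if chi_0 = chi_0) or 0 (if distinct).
Sum = 5 = |G| = 5; so <chi_0, chi_0> = 1 (norm-1 confirms irreducibility).

Why: Compute term by term over conjugacy classes (|C| * chi_0(C) * conj(chi_0(C))):
  1*(1)*conj(1) + 1*(1)*conj(1) + 1*(1)*conj(1) + 1*(1)*conj(1) + 1*(1)*conj(1)
  = (1) + (1) + (1) + (1) + (1)
  = 5.
(Exp terms are combined using exp(i*s)*conj(exp(i*t)) = exp(i*(s-t)), and sums of them are collapsed using the identity that for every m > 1 the m distinct m-th roots of unity sum to 0, e.g. 1 + exp(2*I*pi/3) + exp(-2*I*pi/3) = 0.)
Dividing by |G| = 5 gives 5/5 = 1, matching the row-orthogonality relation <chi_0, chi_0> = [chi_0 = chi_0].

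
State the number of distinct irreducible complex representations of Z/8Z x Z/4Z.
32

Proof sketch: The number of irreducible complex representations of a finite group equals its number of conjugacy classes. Z/8Z x Z/4Z is abelian of order 32, so every element is its own conjugacy class: 32 classes, so Z/8Z x Z/4Z (order 32) has exactly 32 irreducible complex representations.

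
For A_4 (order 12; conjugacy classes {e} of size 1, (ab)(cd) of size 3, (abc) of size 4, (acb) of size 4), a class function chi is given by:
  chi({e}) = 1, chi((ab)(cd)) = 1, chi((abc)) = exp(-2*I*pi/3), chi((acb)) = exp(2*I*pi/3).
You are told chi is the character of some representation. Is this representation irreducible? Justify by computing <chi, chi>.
Irreducible: <chi, chi> = 1.

Details: <chi, chi> = (1/|G|) sum_C |C| * |chi(C)|^2 = (1/12)[1*|1|^2 + 3*|1|^2 + 4*|exp(-2*I*pi/3)|^2 + 4*|exp(2*I*pi/3)|^2]
  = (1/12)[(1) + (3) + (4) + (4)] = 12/12 = 1.
(Exp terms are combined using exp(i*s)*conj(exp(i*t)) = exp(i*(s-t)), and sums of them are collapsed using the identity that for every m > 1 the m distinct m-th roots of unity sum to 0, e.g. 1 + exp(2*I*pi/3) + exp(-2*I*pi/3) = 0.)
A character is irreducible iff <chi, chi> = 1, so this representation is irreducible.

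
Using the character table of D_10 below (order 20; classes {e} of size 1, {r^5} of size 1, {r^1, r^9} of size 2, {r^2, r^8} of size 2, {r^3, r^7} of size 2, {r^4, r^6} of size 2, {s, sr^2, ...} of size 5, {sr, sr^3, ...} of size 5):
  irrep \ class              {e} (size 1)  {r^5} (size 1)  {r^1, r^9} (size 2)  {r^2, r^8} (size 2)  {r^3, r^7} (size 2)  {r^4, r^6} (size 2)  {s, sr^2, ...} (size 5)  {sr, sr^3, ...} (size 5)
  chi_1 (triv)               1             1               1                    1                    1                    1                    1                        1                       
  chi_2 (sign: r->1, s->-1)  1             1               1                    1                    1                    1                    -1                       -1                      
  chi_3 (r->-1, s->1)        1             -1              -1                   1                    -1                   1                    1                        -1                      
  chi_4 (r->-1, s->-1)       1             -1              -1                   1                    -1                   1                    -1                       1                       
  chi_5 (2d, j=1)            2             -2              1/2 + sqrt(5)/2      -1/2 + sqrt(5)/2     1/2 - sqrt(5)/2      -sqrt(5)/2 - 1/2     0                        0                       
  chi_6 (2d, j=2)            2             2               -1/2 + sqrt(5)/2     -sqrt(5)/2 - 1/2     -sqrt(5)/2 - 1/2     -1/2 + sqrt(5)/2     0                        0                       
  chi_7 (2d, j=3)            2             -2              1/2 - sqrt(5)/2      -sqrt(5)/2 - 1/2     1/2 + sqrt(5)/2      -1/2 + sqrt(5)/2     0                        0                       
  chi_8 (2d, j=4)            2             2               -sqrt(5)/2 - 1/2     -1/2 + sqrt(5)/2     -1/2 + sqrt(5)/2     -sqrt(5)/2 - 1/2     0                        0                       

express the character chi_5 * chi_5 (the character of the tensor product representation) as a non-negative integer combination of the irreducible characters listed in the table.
chi_5 tensor chi_5 = chi_1 + chi_2 + chi_6 (all other irreducibles have multiplicity 0).

Proof sketch: The character of a tensor product is the pointwise product (chi_5 * chi_5)(C) = chi_5(C) * chi_5(C):
  {e}: (2)*(2), {r^5}: (-2)*(-2), {r^1, r^9}: (1/2 + sqrt(5)/2)*(1/2 + sqrt(5)/2), {r^2, r^8}: (-1/2 + sqrt(5)/2)*(-1/2 + sqrt(5)/2), {r^3, r^7}: (1/2 - sqrt(5)/2)*(1/2 - sqrt(5)/2), {r^4, r^6}: (-sqrt(5)/2 - 1/2)*(-sqrt(5)/2 - 1/2), {s, sr^2, ...}: (0)*(0), {sr, sr^3, ...}: (0)*(0)
so (chi_5 * chi_5) takes values
  {e} -> 4, {r^5} -> 4, {r^1, r^9} -> sqrt(5)/2 + 3/2, {r^2, r^8} -> 3/2 - sqrt(5)/2, {r^3, r^7} -> 3/2 - sqrt(5)/2, {r^4, r^6} -> sqrt(5)/2 + 3/2, {s, sr^2, ...} -> 0, {sr, sr^3, ...} -> 0.
Now take the inner product of this character with each irreducible chi from the table, <chi_5*chi_5, chi> = (1/20) sum_C |C| (chi_5*chi_5)(C) conj(chi(C)):
  <chi_5*chi_5, chi_1> = (1/20)[1*(4)*conj(1) + 1*(4)*conj(1) + 2*(sqrt(5)/2 + 3/2)*conj(1) + 2*(3/2 - sqrt(5)/2)*conj(1) + 2*(3/2 - sqrt(5)/2)*conj(1) + 2*(sqrt(5)/2 + 3/2)*conj(1) + 5*(0)*conj(1) + 5*(0)*conj(1)]
      = (1/20)[(4) + (4) + (sqrt(5) + 3) + (3 - sqrt(5)) + (3 - sqrt(5)) + (sqrt(5) + 3) + (0) + (0)] = 20/20 = 1
  <chi_5*chi_5, chi_2> = (1/20)[1*(4)*conj(1) + 1*(4)*conj(1) + 2*(sqrt(5)/2 + 3/2)*conj(1) + 2*(3/2 - sqrt(5)/2)*conj(1) + 2*(3/2 - sqrt(5)/2)*conj(1) + 2*(sqrt(5)/2 + 3/2)*conj(1) + 5*(0)*conj(-1) + 5*(0)*conj(-1)]
      = (1/20)[(4) + (4) + (sqrt(5) + 3) + (3 - sqrt(5)) + (3 - sqrt(5)) + (sqrt(5) + 3) + (0) + (0)] = 20/20 = 1
  <chi_5*chi_5, chi_3> = (1/20)[1*(4)*conj(1) + 1*(4)*conj(-1) + 2*(sqrt(5)/2 + 3/2)*conj(-1) + 2*(3/2 - sqrt(5)/2)*conj(1) + 2*(3/2 - sqrt(5)/2)*conj(-1) + 2*(sqrt(5)/2 + 3/2)*conj(1) + 5*(0)*conj(1) + 5*(0)*conj(-1)]
      = (1/20)[(4) + (-4) + (-3 - sqrt(5)) + (3 - sqrt(5)) + (-3 + sqrt(5)) + (sqrt(5) + 3) + (0) + (0)] = 0/20 = 0
  <chi_5*chi_5, chi_4> = (1/20)[1*(4)*conj(1) + 1*(4)*conj(-1) + 2*(sqrt(5)/2 + 3/2)*conj(-1) + 2*(3/2 - sqrt(5)/2)*conj(1) + 2*(3/2 - sqrt(5)/2)*conj(-1) + 2*(sqrt(5)/2 + 3/2)*conj(1) + 5*(0)*conj(-1) + 5*(0)*conj(1)]
      = (1/20)[(4) + (-4) + (-3 - sqrt(5)) + (3 - sqrt(5)) + (-3 + sqrt(5)) + (sqrt(5) + 3) + (0) + (0)] = 0/20 = 0
  <chi_5*chi_5, chi_5> = (1/20)[1*(4)*conj(2) + 1*(4)*conj(-2) + 2*(sqrt(5)/2 + 3/2)*conj(1/2 + sqrt(5)/2) + 2*(3/2 - sqrt(5)/2)*conj(-1/2 + sqrt(5)/2) + 2*(3/2 - sqrt(5)/2)*conj(1/2 - sqrt(5)/2) + 2*(sqrt(5)/2 + 3/2)*conj(-sqrt(5)/2 - 1/2) + 5*(0)*conj(0) + 5*(0)*conj(0)]
      = (1/20)[(8) + (-8) + (4 + 2*sqrt(5)) + (-4 + 2*sqrt(5)) + (4 - 2*sqrt(5)) + (-2*sqrt(5) - 4) + (0) + (0)] = 0/20 = 0
  <chi_5*chi_5, chi_6> = (1/20)[1*(4)*conj(2) + 1*(4)*conj(2) + 2*(sqrt(5)/2 + 3/2)*conj(-1/2 + sqrt(5)/2) + 2*(3/2 - sqrt(5)/2)*conj(-sqrt(5)/2 - 1/2) + 2*(3/2 - sqrt(5)/2)*conj(-sqrt(5)/2 - 1/2) + 2*(sqrt(5)/2 + 3/2)*conj(-1/2 + sqrt(5)/2) + 5*(0)*conj(0) + 5*(0)*conj(0)]
      = (1/20)[(8) + (8) + (1 + sqrt(5)) + (1 - sqrt(5)) + (1 - sqrt(5)) + (1 + sqrt(5)) + (0) + (0)] = 20/20 = 1
  <chi_5*chi_5, chi_7> = (1/20)[1*(4)*conj(2) + 1*(4)*conj(-2) + 2*(sqrt(5)/2 + 3/2)*conj(1/2 - sqrt(5)/2) + 2*(3/2 - sqrt(5)/2)*conj(-sqrt(5)/2 - 1/2) + 2*(3/2 - sqrt(5)/2)*conj(1/2 + sqrt(5)/2) + 2*(sqrt(5)/2 + 3/2)*conj(-1/2 + sqrt(5)/2) + 5*(0)*conj(0) + 5*(0)*conj(0)]
      = (1/20)[(8) + (-8) + (-sqrt(5) - 1) + (1 - sqrt(5)) + (-1 + sqrt(5)) + (1 + sqrt(5)) + (0) + (0)] = 0/20 = 0
  <chi_5*chi_5, chi_8> = (1/20)[1*(4)*conj(2) + 1*(4)*conj(2) + 2*(sqrt(5)/2 + 3/2)*conj(-sqrt(5)/2 - 1/2) + 2*(3/2 - sqrt(5)/2)*conj(-1/2 + sqrt(5)/2) + 2*(3/2 - sqrt(5)/2)*conj(-1/2 + sqrt(5)/2) + 2*(sqrt(5)/2 + 3/2)*conj(-sqrt(5)/2 - 1/2) + 5*(0)*conj(0) + 5*(0)*conj(0)]
      = (1/20)[(8) + (8) + (-2*sqrt(5) - 4) + (-4 + 2*sqrt(5)) + (-4 + 2*sqrt(5)) + (-2*sqrt(5) - 4) + (0) + (0)] = 0/20 = 0
Hence the multiplicities are chi_1: 1, chi_2: 1, chi_6: 1. Dimension check: dim(chi_5)*dim(chi_5) = 2*2 = 4 and sum (mult * dim) = 1*1 + 1*1 + 1*2 = 4.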